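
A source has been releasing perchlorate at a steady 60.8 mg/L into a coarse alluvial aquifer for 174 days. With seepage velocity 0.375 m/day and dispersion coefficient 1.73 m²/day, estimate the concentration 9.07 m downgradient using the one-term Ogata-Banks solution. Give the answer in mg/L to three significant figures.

60.1 mg/L

For a continuous step input, C/C₀ ≈ ½·erfc((x−vt)/(2√(Dt))).
vt = 0.375 × 174 = 65.25 m and 2√(Dt) = 2√(1.73 × 174) = 34.70 m.
Argument (x−vt)/(2√(Dt)) = (9.07 − 65.25)/34.70 = -1.619; ½·erfc(-1.619) = 0.9890.
C = 60.8 × 0.9890 = 60.1 mg/L.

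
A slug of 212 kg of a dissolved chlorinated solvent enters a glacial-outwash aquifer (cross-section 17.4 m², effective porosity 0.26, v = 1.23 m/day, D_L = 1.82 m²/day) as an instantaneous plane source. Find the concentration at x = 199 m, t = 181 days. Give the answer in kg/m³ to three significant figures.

For an instantaneous plane source, C(x,t) = M/(n_e·A·√(4πDt)) · exp(−(x−vt)²/(4Dt)), with n_e·A the pore (flow) area.
Plume center vt = 1.23 × 181 = 222.63 m, so the well at 199 m is 23.63 m upgradient of the peak.
√(4πDt) = 64.34 m, giving peak height M/(n_e·A·√(4πDt)) = 212/(0.26 × 17.4 × 64.34) = 0.7283 kg/m³.
(x−vt)²/(4Dt) = (-23.63)²/(4 × 1.82 × 181) = 0.4238; exp(−0.4238) = 0.6546.
C = 0.7283 × 0.6546 = 0.477 kg/m³.

0.477 kg/m³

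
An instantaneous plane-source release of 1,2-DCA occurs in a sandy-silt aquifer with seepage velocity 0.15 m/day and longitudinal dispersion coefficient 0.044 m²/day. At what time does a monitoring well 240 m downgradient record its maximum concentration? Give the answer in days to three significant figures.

1600 days

For the 1D instantaneous-source solution, setting ∂C/∂t = 0 at fixed x gives v²t² + 2Dt − x² = 0, so t = (√(D² + v²x²) − D)/v².
√(D² + v²x²) = √(0.044² + 0.15² × 240²) = 36.00; v² = 0.0225.
t = (36.00 − 0.044)/0.0225 = 1600 days (vs. the pure-advection estimate x/v = 1600 d).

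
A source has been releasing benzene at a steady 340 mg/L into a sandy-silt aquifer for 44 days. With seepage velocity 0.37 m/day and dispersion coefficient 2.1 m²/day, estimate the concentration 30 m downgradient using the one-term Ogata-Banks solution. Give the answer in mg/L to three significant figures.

53.2 mg/L

For a continuous step input, C/C₀ ≈ ½·erfc((x−vt)/(2√(Dt))).
vt = 0.37 × 44 = 16.28 m and 2√(Dt) = 2√(2.1 × 44) = 19.22 m.
Argument (x−vt)/(2√(Dt)) = (30 − 16.28)/19.22 = 0.7138; ½·erfc(0.7138) = 0.1564.
C = 340 × 0.1564 = 53.2 mg/L.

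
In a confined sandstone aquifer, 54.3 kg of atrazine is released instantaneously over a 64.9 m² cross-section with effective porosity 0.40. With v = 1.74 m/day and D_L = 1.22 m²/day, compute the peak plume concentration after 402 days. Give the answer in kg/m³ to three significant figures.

The peak of an instantaneous 1D plume sits at x = vt; there the Gaussian factor is 1 and C_max = M/(n_e·A·√(4πDt)), where n_e·A is the pore area the mass is dissolved in.
√(4πDt) = √(4π × 1.22 × 402) = 78.51 m, so C_max = 54.3/(0.40 × 64.9 × 78.51) = 0.0266 kg/m³.

0.0266 kg/m³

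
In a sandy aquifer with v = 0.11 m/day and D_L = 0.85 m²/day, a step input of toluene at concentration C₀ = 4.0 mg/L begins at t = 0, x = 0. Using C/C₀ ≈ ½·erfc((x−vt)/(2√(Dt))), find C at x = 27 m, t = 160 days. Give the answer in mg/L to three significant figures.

For a continuous step input, C/C₀ ≈ ½·erfc((x−vt)/(2√(Dt))).
vt = 0.11 × 160 = 17.6 m and 2√(Dt) = 2√(0.85 × 160) = 23.32 m.
Argument (x−vt)/(2√(Dt)) = (27 − 17.6)/23.32 = 0.4031; ½·erfc(0.4031) = 0.2843.
C = 4.0 × 0.2843 = 1.14 mg/L.

1.14 mg/L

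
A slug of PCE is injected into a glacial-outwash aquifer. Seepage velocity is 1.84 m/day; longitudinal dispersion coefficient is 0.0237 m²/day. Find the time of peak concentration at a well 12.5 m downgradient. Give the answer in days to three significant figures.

6.79 days

For the 1D instantaneous-source solution, setting ∂C/∂t = 0 at fixed x gives v²t² + 2Dt − x² = 0, so t = (√(D² + v²x²) − D)/v².
√(D² + v²x²) = √(0.0237² + 1.84² × 12.5²) = 23.00; v² = 3.3856.
t = (23.00 − 0.0237)/3.3856 = 6.79 days (vs. the pure-advection estimate x/v = 6.79 d).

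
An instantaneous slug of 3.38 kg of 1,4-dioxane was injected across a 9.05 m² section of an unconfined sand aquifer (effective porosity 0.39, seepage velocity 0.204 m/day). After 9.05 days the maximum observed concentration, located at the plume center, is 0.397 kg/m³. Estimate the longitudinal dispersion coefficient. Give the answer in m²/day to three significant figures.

At the plume center C_max = M/(n_e·A·√(4πDt)), so D = M²/(4πt·(n_e·A·C_max)²).
n_e·A·C_max = 0.39 × 9.05 × 0.397 = 1.401 kg/m.
D = 3.38²/(4π × 9.05 × 1.401²) = 0.0512 m²/day.

0.0512 m²/day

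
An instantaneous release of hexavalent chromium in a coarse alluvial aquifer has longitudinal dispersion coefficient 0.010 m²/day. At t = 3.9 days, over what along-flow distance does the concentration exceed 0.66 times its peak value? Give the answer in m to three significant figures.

The plume is Gaussian with σ = √(2Dt) = √(2 × 0.010 × 3.9) = 0.2793 m.
C/C_peak = exp(−Δx²/(2σ²)) = 0.66 ⇒ Δx = σ·√(−2 ln 0.66) = 0.2793 × 0.9116 = 0.2546 m.
Width = 2Δx = 0.509 m.

0.509 m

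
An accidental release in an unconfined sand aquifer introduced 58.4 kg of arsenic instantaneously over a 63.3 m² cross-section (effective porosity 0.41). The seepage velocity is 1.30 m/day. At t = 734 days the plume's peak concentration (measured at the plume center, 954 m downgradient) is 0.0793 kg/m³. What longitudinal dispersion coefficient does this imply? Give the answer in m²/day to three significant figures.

At the plume center C_max = M/(n_e·A·√(4πDt)), so D = M²/(4πt·(n_e·A·C_max)²).
n_e·A·C_max = 0.41 × 63.3 × 0.0793 = 2.058 kg/m.
D = 58.4²/(4π × 734 × 2.058²) = 0.0873 m²/day.

0.0873 m²/day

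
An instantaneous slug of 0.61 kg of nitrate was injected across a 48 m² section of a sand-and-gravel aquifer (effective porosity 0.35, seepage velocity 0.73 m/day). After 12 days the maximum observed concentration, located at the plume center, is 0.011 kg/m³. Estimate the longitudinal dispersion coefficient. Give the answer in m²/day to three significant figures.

At the plume center C_max = M/(n_e·A·√(4πDt)), so D = M²/(4πt·(n_e·A·C_max)²).
n_e·A·C_max = 0.35 × 48 × 0.011 = 0.1848 kg/m.
D = 0.61²/(4π × 12 × 0.1848²) = 0.0723 m²/day.

0.0723 m²/day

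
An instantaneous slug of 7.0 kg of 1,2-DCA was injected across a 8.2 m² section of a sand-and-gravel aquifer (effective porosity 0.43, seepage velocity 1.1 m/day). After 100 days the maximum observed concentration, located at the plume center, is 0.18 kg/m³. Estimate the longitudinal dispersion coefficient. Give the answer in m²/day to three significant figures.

0.0968 m²/day

At the plume center C_max = M/(n_e·A·√(4πDt)), so D = M²/(4πt·(n_e·A·C_max)²).
n_e·A·C_max = 0.43 × 8.2 × 0.18 = 0.6347 kg/m.
D = 7.0²/(4π × 100 × 0.6347²) = 0.0968 m²/day.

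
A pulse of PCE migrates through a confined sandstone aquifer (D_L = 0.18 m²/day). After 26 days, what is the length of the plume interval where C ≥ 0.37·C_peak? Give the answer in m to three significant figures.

8.63 m

The plume is Gaussian with σ = √(2Dt) = √(2 × 0.18 × 26) = 3.059 m.
C/C_peak = exp(−Δx²/(2σ²)) = 0.37 ⇒ Δx = σ·√(−2 ln 0.37) = 3.059 × 1.410 = 4.313 m.
Width = 2Δx = 8.63 m.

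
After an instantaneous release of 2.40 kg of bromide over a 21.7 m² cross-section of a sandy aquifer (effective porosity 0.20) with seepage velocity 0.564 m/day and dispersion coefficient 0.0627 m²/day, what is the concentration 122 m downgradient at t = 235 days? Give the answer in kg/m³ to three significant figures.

For an instantaneous plane source, C(x,t) = M/(n_e·A·√(4πDt)) · exp(−(x−vt)²/(4Dt)), with n_e·A the pore (flow) area.
Plume center vt = 0.564 × 235 = 132.54 m, so the well at 122 m is 10.54 m upgradient of the peak.
√(4πDt) = 13.61 m, giving peak height M/(n_e·A·√(4πDt)) = 2.40/(0.20 × 21.7 × 13.61) = 0.04063 kg/m³.
(x−vt)²/(4Dt) = (-10.54)²/(4 × 0.0627 × 235) = 1.885; exp(−1.885) = 0.1518.
C = 0.04063 × 0.1518 = 0.00617 kg/m³.

0.00617 kg/m³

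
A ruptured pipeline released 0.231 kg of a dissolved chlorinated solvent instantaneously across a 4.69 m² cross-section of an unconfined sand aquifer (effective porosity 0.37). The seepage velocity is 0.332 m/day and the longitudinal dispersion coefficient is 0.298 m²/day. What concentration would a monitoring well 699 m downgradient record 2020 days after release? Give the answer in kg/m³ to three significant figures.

0.00110 kg/m³

For an instantaneous plane source, C(x,t) = M/(n_e·A·√(4πDt)) · exp(−(x−vt)²/(4Dt)), with n_e·A the pore (flow) area.
Plume center vt = 0.332 × 2020 = 670.64 m, so the well at 699 m is 28.36 m downgradient of the peak.
√(4πDt) = 86.97 m, giving peak height M/(n_e·A·√(4πDt)) = 0.231/(0.37 × 4.69 × 86.97) = 0.001531 kg/m³.
(x−vt)²/(4Dt) = (28.36)²/(4 × 0.298 × 2020) = 0.3340; exp(−0.3340) = 0.7161.
C = 0.001531 × 0.7161 = 0.00110 kg/m³.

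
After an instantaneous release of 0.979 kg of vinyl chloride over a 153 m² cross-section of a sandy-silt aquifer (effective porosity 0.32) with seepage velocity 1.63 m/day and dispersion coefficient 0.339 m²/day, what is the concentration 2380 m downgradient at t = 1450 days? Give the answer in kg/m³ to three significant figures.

For an instantaneous plane source, C(x,t) = M/(n_e·A·√(4πDt)) · exp(−(x−vt)²/(4Dt)), with n_e·A the pore (flow) area.
Plume center vt = 1.63 × 1450 = 2363.5 m, so the well at 2380 m is 16.5 m downgradient of the peak.
√(4πDt) = 78.59 m, giving peak height M/(n_e·A·√(4πDt)) = 0.979/(0.32 × 153 × 78.59) = 0.0002544 kg/m³.
(x−vt)²/(4Dt) = (16.5)²/(4 × 0.339 × 1450) = 0.1385; exp(−0.1385) = 0.8707.
C = 0.0002544 × 0.8707 = 0.000222 kg/m³.

0.000222 kg/m³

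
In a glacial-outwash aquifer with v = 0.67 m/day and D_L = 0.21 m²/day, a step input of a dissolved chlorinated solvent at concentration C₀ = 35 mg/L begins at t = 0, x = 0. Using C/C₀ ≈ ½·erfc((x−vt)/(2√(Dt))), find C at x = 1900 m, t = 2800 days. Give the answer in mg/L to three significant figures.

For a continuous step input, C/C₀ ≈ ½·erfc((x−vt)/(2√(Dt))).
vt = 0.67 × 2800 = 1876 m and 2√(Dt) = 2√(0.21 × 2800) = 48.50 m.
Argument (x−vt)/(2√(Dt)) = (1900 − 1876)/48.50 = 0.4948; ½·erfc(0.4948) = 0.2420.
C = 35 × 0.2420 = 8.47 mg/L.

8.47 mg/L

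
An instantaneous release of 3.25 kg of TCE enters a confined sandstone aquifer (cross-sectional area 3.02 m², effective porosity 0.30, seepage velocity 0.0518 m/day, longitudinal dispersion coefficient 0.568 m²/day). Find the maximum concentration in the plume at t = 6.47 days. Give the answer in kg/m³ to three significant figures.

The peak of an instantaneous 1D plume sits at x = vt; there the Gaussian factor is 1 and C_max = M/(n_e·A·√(4πDt)), where n_e·A is the pore area the mass is dissolved in.
√(4πDt) = √(4π × 0.568 × 6.47) = 6.796 m, so C_max = 3.25/(0.30 × 3.02 × 6.796) = 0.528 kg/m³.

0.528 kg/m³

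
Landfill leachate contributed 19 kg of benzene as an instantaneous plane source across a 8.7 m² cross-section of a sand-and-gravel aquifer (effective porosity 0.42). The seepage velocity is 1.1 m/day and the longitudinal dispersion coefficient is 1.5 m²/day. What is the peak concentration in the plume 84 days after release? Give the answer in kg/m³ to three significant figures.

The peak of an instantaneous 1D plume sits at x = vt; there the Gaussian factor is 1 and C_max = M/(n_e·A·√(4πDt)), where n_e·A is the pore area the mass is dissolved in.
√(4πDt) = √(4π × 1.5 × 84) = 39.79 m, so C_max = 19/(0.42 × 8.7 × 39.79) = 0.131 kg/m³.

0.131 kg/m³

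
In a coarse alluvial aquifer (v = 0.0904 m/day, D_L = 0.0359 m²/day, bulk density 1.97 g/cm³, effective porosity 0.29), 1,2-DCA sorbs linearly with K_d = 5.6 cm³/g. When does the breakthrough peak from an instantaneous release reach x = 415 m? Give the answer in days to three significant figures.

Retardation factor R = 1 + ρ_b·K_d/n = 1 + 1.97 × 5.6/0.29 = 39.04.
Sorption retards both mechanisms: v_R = v/R = 0.002316 m/day, D_R = D/R = 0.0009196 m²/day.
Peak time from v_R²t² + 2D_R t − x² = 0: t = (√(D_R² + v_R²x²) − D_R)/v_R².
√(D_R² + v_R²x²) = √(0.0009196² + 0.002316² × 415²) = 0.9611; v_R² = 5.364e-06.
t = (0.9611 − 0.0009196)/5.364e-06 = 179000 days.

179000 days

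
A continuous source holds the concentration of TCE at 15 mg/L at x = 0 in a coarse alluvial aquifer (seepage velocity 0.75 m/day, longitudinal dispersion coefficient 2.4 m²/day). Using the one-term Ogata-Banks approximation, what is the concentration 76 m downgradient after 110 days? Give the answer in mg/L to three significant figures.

For a continuous step input, C/C₀ ≈ ½·erfc((x−vt)/(2√(Dt))).
vt = 0.75 × 110 = 82.5 m and 2√(Dt) = 2√(2.4 × 110) = 32.50 m.
Argument (x−vt)/(2√(Dt)) = (76 − 82.5)/32.50 = -0.2000; ½·erfc(-0.2000) = 0.6114.
C = 15 × 0.6114 = 9.17 mg/L.

9.17 mg/L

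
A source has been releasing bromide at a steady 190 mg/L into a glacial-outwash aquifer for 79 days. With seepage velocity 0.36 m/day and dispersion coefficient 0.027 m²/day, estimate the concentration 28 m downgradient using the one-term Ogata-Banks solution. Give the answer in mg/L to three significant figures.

111 mg/L

For a continuous step input, C/C₀ ≈ ½·erfc((x−vt)/(2√(Dt))).
vt = 0.36 × 79 = 28.44 m and 2√(Dt) = 2√(0.027 × 79) = 2.921 m.
Argument (x−vt)/(2√(Dt)) = (28 − 28.44)/2.921 = -0.1506; ½·erfc(-0.1506) = 0.5843.
C = 190 × 0.5843 = 111 mg/L.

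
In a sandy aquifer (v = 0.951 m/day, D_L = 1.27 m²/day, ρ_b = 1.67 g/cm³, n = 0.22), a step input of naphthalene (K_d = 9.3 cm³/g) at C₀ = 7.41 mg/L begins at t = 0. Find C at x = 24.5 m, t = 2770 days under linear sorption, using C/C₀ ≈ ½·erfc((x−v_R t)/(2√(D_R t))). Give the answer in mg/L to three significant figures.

Retardation factor R = 1 + ρ_b·K_d/n = 1 + 1.67 × 9.3/0.22 = 71.60.
Sorption retards both mechanisms: v_R = v/R = 0.01328 m/day, D_R = D/R = 0.01774 m²/day.
v_R·t = 0.01328 × 2770 = 36.7856 m; 2√(D_R t) = 14.02 m; argument = (24.5 − 36.7856)/14.02 = -0.8763.
C = C₀ × ½·erfc(-0.8763) = 7.41 × 0.8924 = 6.61 mg/L.

6.61 mg/L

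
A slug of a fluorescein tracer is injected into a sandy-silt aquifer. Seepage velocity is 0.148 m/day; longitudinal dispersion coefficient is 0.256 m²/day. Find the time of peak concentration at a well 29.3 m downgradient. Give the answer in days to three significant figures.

187 days

For the 1D instantaneous-source solution, setting ∂C/∂t = 0 at fixed x gives v²t² + 2Dt − x² = 0, so t = (√(D² + v²x²) − D)/v².
√(D² + v²x²) = √(0.256² + 0.148² × 29.3²) = 4.344; v² = 0.021904.
t = (4.344 − 0.256)/0.021904 = 187 days (vs. the pure-advection estimate x/v = 198 d).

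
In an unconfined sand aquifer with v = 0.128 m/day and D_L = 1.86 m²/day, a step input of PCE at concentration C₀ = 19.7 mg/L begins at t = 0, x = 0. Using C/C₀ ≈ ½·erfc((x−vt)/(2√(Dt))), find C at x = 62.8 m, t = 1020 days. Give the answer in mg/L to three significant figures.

For a continuous step input, C/C₀ ≈ ½·erfc((x−vt)/(2√(Dt))).
vt = 0.128 × 1020 = 130.56 m and 2√(Dt) = 2√(1.86 × 1020) = 87.11 m.
Argument (x−vt)/(2√(Dt)) = (62.8 − 130.56)/87.11 = -0.7779; ½·erfc(-0.7779) = 0.8644.
C = 19.7 × 0.8644 = 17.0 mg/L.

17.0 mg/L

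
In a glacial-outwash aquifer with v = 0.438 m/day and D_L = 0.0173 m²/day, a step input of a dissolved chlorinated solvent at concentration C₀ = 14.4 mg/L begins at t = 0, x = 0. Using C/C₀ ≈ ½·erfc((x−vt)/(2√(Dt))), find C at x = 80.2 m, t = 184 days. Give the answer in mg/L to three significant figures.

8.09 mg/L

For a continuous step input, C/C₀ ≈ ½·erfc((x−vt)/(2√(Dt))).
vt = 0.438 × 184 = 80.592 m and 2√(Dt) = 2√(0.0173 × 184) = 3.568 m.
Argument (x−vt)/(2√(Dt)) = (80.2 − 80.592)/3.568 = -0.1099; ½·erfc(-0.1099) = 0.5618.
C = 14.4 × 0.5618 = 8.09 mg/L.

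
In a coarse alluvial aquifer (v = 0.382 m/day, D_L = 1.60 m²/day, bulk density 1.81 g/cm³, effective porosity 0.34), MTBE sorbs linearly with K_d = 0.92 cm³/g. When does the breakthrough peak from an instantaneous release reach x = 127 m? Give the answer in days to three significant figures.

Retardation factor R = 1 + ρ_b·K_d/n = 1 + 1.81 × 0.92/0.34 = 5.898.
Sorption retards both mechanisms: v_R = v/R = 0.06477 m/day, D_R = D/R = 0.2713 m²/day.
Peak time from v_R²t² + 2D_R t − x² = 0: t = (√(D_R² + v_R²x²) − D_R)/v_R².
√(D_R² + v_R²x²) = √(0.2713² + 0.06477² × 127²) = 8.230; v_R² = 0.004195.
t = (8.230 − 0.2713)/0.004195 = 1900 days.

1900 days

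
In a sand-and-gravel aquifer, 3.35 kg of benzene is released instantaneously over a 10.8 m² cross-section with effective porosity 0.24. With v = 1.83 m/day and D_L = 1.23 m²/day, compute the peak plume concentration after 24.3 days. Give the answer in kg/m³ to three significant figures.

0.0667 kg/m³

The peak of an instantaneous 1D plume sits at x = vt; there the Gaussian factor is 1 and C_max = M/(n_e·A·√(4πDt)), where n_e·A is the pore area the mass is dissolved in.
√(4πDt) = √(4π × 1.23 × 24.3) = 19.38 m, so C_max = 3.35/(0.24 × 10.8 × 19.38) = 0.0667 kg/m³.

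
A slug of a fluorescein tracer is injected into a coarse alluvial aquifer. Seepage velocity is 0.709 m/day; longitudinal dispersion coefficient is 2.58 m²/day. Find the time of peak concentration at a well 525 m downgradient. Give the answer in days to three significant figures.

735 days

For the 1D instantaneous-source solution, setting ∂C/∂t = 0 at fixed x gives v²t² + 2Dt − x² = 0, so t = (√(D² + v²x²) − D)/v².
√(D² + v²x²) = √(2.58² + 0.709² × 525²) = 372.2; v² = 0.502681.
t = (372.2 − 2.58)/0.502681 = 735 days (vs. the pure-advection estimate x/v = 740 d).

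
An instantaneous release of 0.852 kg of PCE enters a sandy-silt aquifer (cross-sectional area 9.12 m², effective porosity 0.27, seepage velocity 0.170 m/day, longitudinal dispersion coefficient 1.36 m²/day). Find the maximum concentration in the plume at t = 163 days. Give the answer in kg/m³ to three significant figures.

The peak of an instantaneous 1D plume sits at x = vt; there the Gaussian factor is 1 and C_max = M/(n_e·A·√(4πDt)), where n_e·A is the pore area the mass is dissolved in.
√(4πDt) = √(4π × 1.36 × 163) = 52.78 m, so C_max = 0.852/(0.27 × 9.12 × 52.78) = 0.00656 kg/m³.

0.00656 kg/m³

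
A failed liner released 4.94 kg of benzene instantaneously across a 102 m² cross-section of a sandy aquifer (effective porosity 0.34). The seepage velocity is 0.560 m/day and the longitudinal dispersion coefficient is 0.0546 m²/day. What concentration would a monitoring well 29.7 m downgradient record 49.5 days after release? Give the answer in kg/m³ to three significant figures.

0.0170 kg/m³

For an instantaneous plane source, C(x,t) = M/(n_e·A·√(4πDt)) · exp(−(x−vt)²/(4Dt)), with n_e·A the pore (flow) area.
Plume center vt = 0.560 × 49.5 = 27.72 m, so the well at 29.7 m is 1.98 m downgradient of the peak.
√(4πDt) = 5.828 m, giving peak height M/(n_e·A·√(4πDt)) = 4.94/(0.34 × 102 × 5.828) = 0.02444 kg/m³.
(x−vt)²/(4Dt) = (1.98)²/(4 × 0.0546 × 49.5) = 0.3626; exp(−0.3626) = 0.6959.
C = 0.02444 × 0.6959 = 0.0170 kg/m³.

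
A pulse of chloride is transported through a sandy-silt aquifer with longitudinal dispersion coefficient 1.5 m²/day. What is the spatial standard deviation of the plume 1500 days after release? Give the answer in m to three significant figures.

Dispersive spreading gives a Gaussian with σ² = 2Dt; advection only shifts the center.
σ = √(2 × 1.5 × 1500) = 67.1 m.

67.1 m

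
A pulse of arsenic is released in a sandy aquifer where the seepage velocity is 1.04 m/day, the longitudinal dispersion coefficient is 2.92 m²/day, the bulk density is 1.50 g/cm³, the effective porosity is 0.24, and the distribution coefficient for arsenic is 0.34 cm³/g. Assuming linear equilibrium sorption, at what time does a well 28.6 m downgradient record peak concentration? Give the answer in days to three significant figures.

Retardation factor R = 1 + ρ_b·K_d/n = 1 + 1.50 × 0.34/0.24 = 3.125.
Sorption retards both mechanisms: v_R = v/R = 0.3328 m/day, D_R = D/R = 0.9344 m²/day.
Peak time from v_R²t² + 2D_R t − x² = 0: t = (√(D_R² + v_R²x²) − D_R)/v_R².
√(D_R² + v_R²x²) = √(0.9344² + 0.3328² × 28.6²) = 9.564; v_R² = 0.1108.
t = (9.564 − 0.9344)/0.1108 = 77.9 days.

77.9 days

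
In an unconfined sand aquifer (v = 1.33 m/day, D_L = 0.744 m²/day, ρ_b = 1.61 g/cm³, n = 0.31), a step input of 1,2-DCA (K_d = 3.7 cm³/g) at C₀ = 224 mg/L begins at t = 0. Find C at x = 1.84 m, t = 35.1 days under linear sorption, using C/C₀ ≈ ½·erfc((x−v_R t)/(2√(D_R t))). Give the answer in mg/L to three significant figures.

138 mg/L

Retardation factor R = 1 + ρ_b·K_d/n = 1 + 1.61 × 3.7/0.31 = 20.22.
Sorption retards both mechanisms: v_R = v/R = 0.06578 m/day, D_R = D/R = 0.03680 m²/day.
v_R·t = 0.06578 × 35.1 = 2.308878 m; 2√(D_R t) = 2.273 m; argument = (1.84 − 2.308878)/2.273 = -0.2063.
C = C₀ × ½·erfc(-0.2063) = 224 × 0.6148 = 138 mg/L.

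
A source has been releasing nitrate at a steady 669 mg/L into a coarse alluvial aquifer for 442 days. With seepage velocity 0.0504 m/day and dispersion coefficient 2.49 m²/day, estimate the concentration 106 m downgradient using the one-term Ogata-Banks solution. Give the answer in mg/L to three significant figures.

For a continuous step input, C/C₀ ≈ ½·erfc((x−vt)/(2√(Dt))).
vt = 0.0504 × 442 = 22.2768 m and 2√(Dt) = 2√(2.49 × 442) = 66.35 m.
Argument (x−vt)/(2√(Dt)) = (106 − 22.2768)/66.35 = 1.262; ½·erfc(1.262) = 0.03715.
C = 669 × 0.03715 = 24.9 mg/L.

24.9 mg/L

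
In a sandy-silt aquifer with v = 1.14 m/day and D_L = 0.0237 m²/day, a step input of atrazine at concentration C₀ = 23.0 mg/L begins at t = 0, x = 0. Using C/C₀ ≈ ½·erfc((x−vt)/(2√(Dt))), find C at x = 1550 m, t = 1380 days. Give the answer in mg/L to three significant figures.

For a continuous step input, C/C₀ ≈ ½·erfc((x−vt)/(2√(Dt))).
vt = 1.14 × 1380 = 1573.2 m and 2√(Dt) = 2√(0.0237 × 1380) = 11.44 m.
Argument (x−vt)/(2√(Dt)) = (1550 − 1573.2)/11.44 = -2.028; ½·erfc(-2.028) = 0.9979.
C = 23.0 × 0.9979 = 23.0 mg/L.

23.0 mg/L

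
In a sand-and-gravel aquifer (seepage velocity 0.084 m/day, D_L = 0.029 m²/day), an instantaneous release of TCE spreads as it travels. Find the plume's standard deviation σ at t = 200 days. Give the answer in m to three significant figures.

3.41 m

Dispersive spreading gives a Gaussian with σ² = 2Dt; advection only shifts the center.
σ = √(2 × 0.029 × 200) = 3.41 m.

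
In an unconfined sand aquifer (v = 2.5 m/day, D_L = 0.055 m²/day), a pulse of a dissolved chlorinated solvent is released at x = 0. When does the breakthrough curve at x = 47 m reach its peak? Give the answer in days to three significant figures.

For the 1D instantaneous-source solution, setting ∂C/∂t = 0 at fixed x gives v²t² + 2Dt − x² = 0, so t = (√(D² + v²x²) − D)/v².
√(D² + v²x²) = √(0.055² + 2.5² × 47²) = 117.5; v² = 6.25.
t = (117.5 − 0.055)/6.25 = 18.8 days (vs. the pure-advection estimate x/v = 18.8 d).

18.8 days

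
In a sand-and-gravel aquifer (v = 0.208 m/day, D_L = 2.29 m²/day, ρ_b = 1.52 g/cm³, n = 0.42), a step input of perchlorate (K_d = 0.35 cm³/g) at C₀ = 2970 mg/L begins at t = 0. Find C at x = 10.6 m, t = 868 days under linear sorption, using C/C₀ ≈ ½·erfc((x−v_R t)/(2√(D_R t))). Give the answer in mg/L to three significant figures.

Retardation factor R = 1 + ρ_b·K_d/n = 1 + 1.52 × 0.35/0.42 = 2.267.
Sorption retards both mechanisms: v_R = v/R = 0.09175 m/day, D_R = D/R = 1.010 m²/day.
v_R·t = 0.09175 × 868 = 79.639 m; 2√(D_R t) = 59.22 m; argument = (10.6 − 79.639)/59.22 = -1.166.
C = C₀ × ½·erfc(-1.166) = 2970 × 0.9504 = 2820 mg/L.

2820 mg/L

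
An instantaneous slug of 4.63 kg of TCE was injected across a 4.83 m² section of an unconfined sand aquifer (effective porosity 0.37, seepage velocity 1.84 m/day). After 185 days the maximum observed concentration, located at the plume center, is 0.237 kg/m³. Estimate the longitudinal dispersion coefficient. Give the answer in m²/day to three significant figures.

At the plume center C_max = M/(n_e·A·√(4πDt)), so D = M²/(4πt·(n_e·A·C_max)²).
n_e·A·C_max = 0.37 × 4.83 × 0.237 = 0.4235 kg/m.
D = 4.63²/(4π × 185 × 0.4235²) = 0.0514 m²/day.

0.0514 m²/day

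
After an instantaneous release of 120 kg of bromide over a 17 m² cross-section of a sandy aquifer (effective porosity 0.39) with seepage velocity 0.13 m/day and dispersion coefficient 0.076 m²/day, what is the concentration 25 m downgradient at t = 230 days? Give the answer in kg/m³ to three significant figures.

0.866 kg/m³

For an instantaneous plane source, C(x,t) = M/(n_e·A·√(4πDt)) · exp(−(x−vt)²/(4Dt)), with n_e·A the pore (flow) area.
Plume center vt = 0.13 × 230 = 29.9 m, so the well at 25 m is 4.9 m upgradient of the peak.
√(4πDt) = 14.82 m, giving peak height M/(n_e·A·√(4πDt)) = 120/(0.39 × 17 × 14.82) = 1.221 kg/m³.
(x−vt)²/(4Dt) = (-4.9)²/(4 × 0.076 × 230) = 0.3434; exp(−0.3434) = 0.7094.
C = 1.221 × 0.7094 = 0.866 kg/m³.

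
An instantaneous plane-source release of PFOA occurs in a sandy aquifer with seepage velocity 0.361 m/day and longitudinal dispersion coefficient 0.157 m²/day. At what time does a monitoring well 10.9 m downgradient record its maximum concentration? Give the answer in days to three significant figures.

For the 1D instantaneous-source solution, setting ∂C/∂t = 0 at fixed x gives v²t² + 2Dt − x² = 0, so t = (√(D² + v²x²) − D)/v².
√(D² + v²x²) = √(0.157² + 0.361² × 10.9²) = 3.938; v² = 0.130321.
t = (3.938 − 0.157)/0.130321 = 29.0 days (vs. the pure-advection estimate x/v = 30.2 d).

29.0 days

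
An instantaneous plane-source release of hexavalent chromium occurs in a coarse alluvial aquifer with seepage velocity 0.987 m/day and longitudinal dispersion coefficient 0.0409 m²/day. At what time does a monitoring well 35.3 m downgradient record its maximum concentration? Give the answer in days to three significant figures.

35.7 days

For the 1D instantaneous-source solution, setting ∂C/∂t = 0 at fixed x gives v²t² + 2Dt − x² = 0, so t = (√(D² + v²x²) − D)/v².
√(D² + v²x²) = √(0.0409² + 0.987² × 35.3²) = 34.84; v² = 0.974169.
t = (34.84 − 0.0409)/0.974169 = 35.7 days (vs. the pure-advection estimate x/v = 35.8 d).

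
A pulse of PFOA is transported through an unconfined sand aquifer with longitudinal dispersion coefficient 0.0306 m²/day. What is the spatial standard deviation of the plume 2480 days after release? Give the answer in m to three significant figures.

12.3 m

Dispersive spreading gives a Gaussian with σ² = 2Dt; advection only shifts the center.
σ = √(2 × 0.0306 × 2480) = 12.3 m.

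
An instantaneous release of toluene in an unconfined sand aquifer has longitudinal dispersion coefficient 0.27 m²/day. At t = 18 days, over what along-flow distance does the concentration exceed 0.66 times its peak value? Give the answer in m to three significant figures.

The plume is Gaussian with σ = √(2Dt) = √(2 × 0.27 × 18) = 3.118 m.
C/C_peak = exp(−Δx²/(2σ²)) = 0.66 ⇒ Δx = σ·√(−2 ln 0.66) = 3.118 × 0.9116 = 2.842 m.
Width = 2Δx = 5.68 m.

5.68 m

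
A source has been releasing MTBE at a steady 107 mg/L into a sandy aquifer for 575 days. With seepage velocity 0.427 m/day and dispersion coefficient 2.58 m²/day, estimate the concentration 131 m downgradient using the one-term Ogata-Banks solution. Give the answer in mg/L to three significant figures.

105 mg/L

For a continuous step input, C/C₀ ≈ ½·erfc((x−vt)/(2√(Dt))).
vt = 0.427 × 575 = 245.525 m and 2√(Dt) = 2√(2.58 × 575) = 77.03 m.
Argument (x−vt)/(2√(Dt)) = (131 − 245.525)/77.03 = -1.487; ½·erfc(-1.487) = 0.9823.
C = 107 × 0.9823 = 105 mg/L.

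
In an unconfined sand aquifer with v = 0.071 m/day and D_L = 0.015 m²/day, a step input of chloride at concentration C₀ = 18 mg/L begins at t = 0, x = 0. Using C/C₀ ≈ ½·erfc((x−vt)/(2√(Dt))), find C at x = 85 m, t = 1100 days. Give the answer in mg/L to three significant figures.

2.07 mg/L

For a continuous step input, C/C₀ ≈ ½·erfc((x−vt)/(2√(Dt))).
vt = 0.071 × 1100 = 78.1 m and 2√(Dt) = 2√(0.015 × 1100) = 8.124 m.
Argument (x−vt)/(2√(Dt)) = (85 − 78.1)/8.124 = 0.8493; ½·erfc(0.8493) = 0.1149.
C = 18 × 0.1149 = 2.07 mg/L.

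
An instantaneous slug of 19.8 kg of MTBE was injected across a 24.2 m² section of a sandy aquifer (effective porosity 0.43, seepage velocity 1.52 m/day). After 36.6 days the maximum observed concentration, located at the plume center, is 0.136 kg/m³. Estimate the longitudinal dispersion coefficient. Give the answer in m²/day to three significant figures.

0.426 m²/day

At the plume center C_max = M/(n_e·A·√(4πDt)), so D = M²/(4πt·(n_e·A·C_max)²).
n_e·A·C_max = 0.43 × 24.2 × 0.136 = 1.415 kg/m.
D = 19.8²/(4π × 36.6 × 1.415²) = 0.426 m²/day.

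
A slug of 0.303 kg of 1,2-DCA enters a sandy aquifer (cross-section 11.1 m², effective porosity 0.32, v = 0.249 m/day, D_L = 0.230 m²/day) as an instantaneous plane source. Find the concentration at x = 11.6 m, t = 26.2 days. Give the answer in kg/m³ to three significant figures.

0.00337 kg/m³

For an instantaneous plane source, C(x,t) = M/(n_e·A·√(4πDt)) · exp(−(x−vt)²/(4Dt)), with n_e·A the pore (flow) area.
Plume center vt = 0.249 × 26.2 = 6.5238 m, so the well at 11.6 m is 5.0762 m downgradient of the peak.
√(4πDt) = 8.702 m, giving peak height M/(n_e·A·√(4πDt)) = 0.303/(0.32 × 11.1 × 8.702) = 0.009803 kg/m³.
(x−vt)²/(4Dt) = (5.0762)²/(4 × 0.230 × 26.2) = 1.069; exp(−1.069) = 0.3434.
C = 0.009803 × 0.3434 = 0.00337 kg/m³.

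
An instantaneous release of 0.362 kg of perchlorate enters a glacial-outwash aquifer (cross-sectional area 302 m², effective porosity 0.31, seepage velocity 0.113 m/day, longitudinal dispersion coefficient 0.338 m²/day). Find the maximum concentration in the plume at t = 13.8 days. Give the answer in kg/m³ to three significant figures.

0.000505 kg/m³

The peak of an instantaneous 1D plume sits at x = vt; there the Gaussian factor is 1 and C_max = M/(n_e·A·√(4πDt)), where n_e·A is the pore area the mass is dissolved in.
√(4πDt) = √(4π × 0.338 × 13.8) = 7.656 m, so C_max = 0.362/(0.31 × 302 × 7.656) = 0.000505 kg/m³.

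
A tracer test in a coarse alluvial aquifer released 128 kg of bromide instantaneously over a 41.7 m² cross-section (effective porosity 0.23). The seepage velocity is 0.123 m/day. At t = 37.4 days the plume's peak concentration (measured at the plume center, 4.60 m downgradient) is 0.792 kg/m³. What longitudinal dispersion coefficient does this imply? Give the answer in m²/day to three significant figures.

At the plume center C_max = M/(n_e·A·√(4πDt)), so D = M²/(4πt·(n_e·A·C_max)²).
n_e·A·C_max = 0.23 × 41.7 × 0.792 = 7.596 kg/m.
D = 128²/(4π × 37.4 × 7.596²) = 0.604 m²/day.

0.604 m²/day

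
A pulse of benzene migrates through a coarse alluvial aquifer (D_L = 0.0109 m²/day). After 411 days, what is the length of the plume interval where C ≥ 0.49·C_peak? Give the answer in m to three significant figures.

7.15 m

The plume is Gaussian with σ = √(2Dt) = √(2 × 0.0109 × 411) = 2.993 m.
C/C_peak = exp(−Δx²/(2σ²)) = 0.49 ⇒ Δx = σ·√(−2 ln 0.49) = 2.993 × 1.194 = 3.574 m.
Width = 2Δx = 7.15 m.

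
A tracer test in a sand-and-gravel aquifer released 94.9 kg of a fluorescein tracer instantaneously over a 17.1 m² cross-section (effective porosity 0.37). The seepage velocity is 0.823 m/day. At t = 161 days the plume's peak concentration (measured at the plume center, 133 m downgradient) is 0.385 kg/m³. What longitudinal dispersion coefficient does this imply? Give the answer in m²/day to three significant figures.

0.750 m²/day

At the plume center C_max = M/(n_e·A·√(4πDt)), so D = M²/(4πt·(n_e·A·C_max)²).
n_e·A·C_max = 0.37 × 17.1 × 0.385 = 2.436 kg/m.
D = 94.9²/(4π × 161 × 2.436²) = 0.750 m²/day.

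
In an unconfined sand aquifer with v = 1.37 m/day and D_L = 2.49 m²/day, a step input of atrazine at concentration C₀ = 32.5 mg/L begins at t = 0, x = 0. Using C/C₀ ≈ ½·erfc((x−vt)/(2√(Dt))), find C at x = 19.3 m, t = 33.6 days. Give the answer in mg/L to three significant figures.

31.9 mg/L

For a continuous step input, C/C₀ ≈ ½·erfc((x−vt)/(2√(Dt))).
vt = 1.37 × 33.6 = 46.032 m and 2√(Dt) = 2√(2.49 × 33.6) = 18.29 m.
Argument (x−vt)/(2√(Dt)) = (19.3 − 46.032)/18.29 = -1.462; ½·erfc(-1.462) = 0.9807.
C = 32.5 × 0.9807 = 31.9 mg/L.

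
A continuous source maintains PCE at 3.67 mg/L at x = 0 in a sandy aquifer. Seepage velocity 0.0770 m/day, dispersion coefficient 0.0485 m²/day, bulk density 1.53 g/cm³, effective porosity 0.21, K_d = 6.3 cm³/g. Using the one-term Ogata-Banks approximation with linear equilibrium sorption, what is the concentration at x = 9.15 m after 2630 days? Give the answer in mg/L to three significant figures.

Retardation factor R = 1 + ρ_b·K_d/n = 1 + 1.53 × 6.3/0.21 = 46.90.
Sorption retards both mechanisms: v_R = v/R = 0.001642 m/day, D_R = D/R = 0.001034 m²/day.
v_R·t = 0.001642 × 2630 = 4.31846 m; 2√(D_R t) = 3.298 m; argument = (9.15 − 4.31846)/3.298 = 1.465.
C = C₀ × ½·erfc(1.465) = 3.67 × 0.01914 = 0.0702 mg/L.

0.0702 mg/L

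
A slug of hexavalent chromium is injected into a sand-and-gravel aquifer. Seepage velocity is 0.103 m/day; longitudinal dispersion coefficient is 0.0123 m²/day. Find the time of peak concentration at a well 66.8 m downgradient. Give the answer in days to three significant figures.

For the 1D instantaneous-source solution, setting ∂C/∂t = 0 at fixed x gives v²t² + 2Dt − x² = 0, so t = (√(D² + v²x²) − D)/v².
√(D² + v²x²) = √(0.0123² + 0.103² × 66.8²) = 6.880; v² = 0.010609.
t = (6.880 − 0.0123)/0.010609 = 647 days (vs. the pure-advection estimate x/v = 649 d).

647 days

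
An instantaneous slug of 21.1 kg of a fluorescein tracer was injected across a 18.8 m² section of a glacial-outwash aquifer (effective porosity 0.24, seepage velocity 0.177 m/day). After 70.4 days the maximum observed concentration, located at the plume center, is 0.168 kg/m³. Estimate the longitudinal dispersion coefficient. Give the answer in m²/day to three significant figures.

0.876 m²/day

At the plume center C_max = M/(n_e·A·√(4πDt)), so D = M²/(4πt·(n_e·A·C_max)²).
n_e·A·C_max = 0.24 × 18.8 × 0.168 = 0.7580 kg/m.
D = 21.1²/(4π × 70.4 × 0.7580²) = 0.876 m²/day.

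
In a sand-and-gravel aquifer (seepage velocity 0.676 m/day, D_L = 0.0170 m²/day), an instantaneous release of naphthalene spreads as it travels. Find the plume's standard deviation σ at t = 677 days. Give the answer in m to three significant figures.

Dispersive spreading gives a Gaussian with σ² = 2Dt; advection only shifts the center.
σ = √(2 × 0.0170 × 677) = 4.80 m.

4.80 m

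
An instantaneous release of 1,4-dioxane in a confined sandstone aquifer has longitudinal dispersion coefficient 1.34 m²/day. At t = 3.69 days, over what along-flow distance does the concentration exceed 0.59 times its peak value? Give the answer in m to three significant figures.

The plume is Gaussian with σ = √(2Dt) = √(2 × 1.34 × 3.69) = 3.145 m.
C/C_peak = exp(−Δx²/(2σ²)) = 0.59 ⇒ Δx = σ·√(−2 ln 0.59) = 3.145 × 1.027 = 3.230 m.
Width = 2Δx = 6.46 m.

6.46 m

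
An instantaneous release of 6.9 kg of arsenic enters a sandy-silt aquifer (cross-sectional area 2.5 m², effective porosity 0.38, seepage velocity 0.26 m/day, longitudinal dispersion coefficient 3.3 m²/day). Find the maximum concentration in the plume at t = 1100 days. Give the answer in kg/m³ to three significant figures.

The peak of an instantaneous 1D plume sits at x = vt; there the Gaussian factor is 1 and C_max = M/(n_e·A·√(4πDt)), where n_e·A is the pore area the mass is dissolved in.
√(4πDt) = √(4π × 3.3 × 1100) = 213.6 m, so C_max = 6.9/(0.38 × 2.5 × 213.6) = 0.0340 kg/m³.

0.0340 kg/m³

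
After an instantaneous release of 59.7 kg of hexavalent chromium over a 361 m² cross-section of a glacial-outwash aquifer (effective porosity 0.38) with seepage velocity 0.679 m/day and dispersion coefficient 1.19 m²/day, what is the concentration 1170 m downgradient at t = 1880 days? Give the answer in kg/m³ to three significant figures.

For an instantaneous plane source, C(x,t) = M/(n_e·A·√(4πDt)) · exp(−(x−vt)²/(4Dt)), with n_e·A the pore (flow) area.
Plume center vt = 0.679 × 1880 = 1276.52 m, so the well at 1170 m is 106.52 m upgradient of the peak.
√(4πDt) = 167.7 m, giving peak height M/(n_e·A·√(4πDt)) = 59.7/(0.38 × 361 × 167.7) = 0.002595 kg/m³.
(x−vt)²/(4Dt) = (-106.52)²/(4 × 1.19 × 1880) = 1.268; exp(−1.268) = 0.2814.
C = 0.002595 × 0.2814 = 0.000730 kg/m³.

0.000730 kg/m³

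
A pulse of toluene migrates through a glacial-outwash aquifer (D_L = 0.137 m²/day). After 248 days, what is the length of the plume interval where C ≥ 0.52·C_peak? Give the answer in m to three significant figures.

18.9 m

The plume is Gaussian with σ = √(2Dt) = √(2 × 0.137 × 248) = 8.243 m.
C/C_peak = exp(−Δx²/(2σ²)) = 0.52 ⇒ Δx = σ·√(−2 ln 0.52) = 8.243 × 1.144 = 9.430 m.
Width = 2Δx = 18.9 m.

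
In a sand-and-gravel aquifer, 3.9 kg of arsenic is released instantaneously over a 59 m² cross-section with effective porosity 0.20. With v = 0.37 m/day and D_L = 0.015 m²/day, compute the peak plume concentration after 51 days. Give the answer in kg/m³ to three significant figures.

0.107 kg/m³

The peak of an instantaneous 1D plume sits at x = vt; there the Gaussian factor is 1 and C_max = M/(n_e·A·√(4πDt)), where n_e·A is the pore area the mass is dissolved in.
√(4πDt) = √(4π × 0.015 × 51) = 3.101 m, so C_max = 3.9/(0.20 × 59 × 3.101) = 0.107 kg/m³.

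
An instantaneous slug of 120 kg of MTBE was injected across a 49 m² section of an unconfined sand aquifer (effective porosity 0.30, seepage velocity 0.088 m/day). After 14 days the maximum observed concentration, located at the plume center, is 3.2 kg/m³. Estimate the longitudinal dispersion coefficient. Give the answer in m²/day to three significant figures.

At the plume center C_max = M/(n_e·A·√(4πDt)), so D = M²/(4πt·(n_e·A·C_max)²).
n_e·A·C_max = 0.30 × 49 × 3.2 = 47.04 kg/m.
D = 120²/(4π × 14 × 47.04²) = 0.0370 m²/day.

0.0370 m²/day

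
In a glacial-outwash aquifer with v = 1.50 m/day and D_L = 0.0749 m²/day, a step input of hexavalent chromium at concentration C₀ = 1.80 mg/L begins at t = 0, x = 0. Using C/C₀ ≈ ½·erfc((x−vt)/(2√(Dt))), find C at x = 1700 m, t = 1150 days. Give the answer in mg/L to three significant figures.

1.75 mg/L

For a continuous step input, C/C₀ ≈ ½·erfc((x−vt)/(2√(Dt))).
vt = 1.50 × 1150 = 1725 m and 2√(Dt) = 2√(0.0749 × 1150) = 18.56 m.
Argument (x−vt)/(2√(Dt)) = (1700 − 1725)/18.56 = -1.347; ½·erfc(-1.347) = 0.9716.
C = 1.80 × 0.9716 = 1.75 mg/L.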